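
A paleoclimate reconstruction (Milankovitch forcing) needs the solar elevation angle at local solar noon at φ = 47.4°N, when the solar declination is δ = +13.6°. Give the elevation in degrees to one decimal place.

At local noon the hour angle is zero, so the zenith angle equals |φ − δ| = |+47.4° − (+13.600°)| = 33.800°.
Elevation = 90° − 33.800° = 56.2°.

56.2°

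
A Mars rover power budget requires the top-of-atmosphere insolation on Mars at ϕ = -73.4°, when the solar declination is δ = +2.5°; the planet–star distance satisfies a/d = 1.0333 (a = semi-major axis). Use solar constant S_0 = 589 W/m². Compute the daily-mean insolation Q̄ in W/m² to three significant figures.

cos h₀ = −tan(-73.4°) tan(+2.500°) = 0.1465, h₀ = 1.4238 rad.
Bracket: h₀ sin ϕ sin δ + cos ϕ cos δ sin h₀ = 1.4238×-0.95832×0.04362 + 0.28569×0.99905×0.98922 = -0.059518 + 0.282342 = 0.222824.
Inverse-square distance factor (a/d)² = 1.0333² = 1.067709.
Q̄ = (S_0/π) × 1.067709 × [bracket] = (589/π) × 1.067709 × 0.222824 = 44.60 W/m².

Q̄ ≈ 44.6 W/m²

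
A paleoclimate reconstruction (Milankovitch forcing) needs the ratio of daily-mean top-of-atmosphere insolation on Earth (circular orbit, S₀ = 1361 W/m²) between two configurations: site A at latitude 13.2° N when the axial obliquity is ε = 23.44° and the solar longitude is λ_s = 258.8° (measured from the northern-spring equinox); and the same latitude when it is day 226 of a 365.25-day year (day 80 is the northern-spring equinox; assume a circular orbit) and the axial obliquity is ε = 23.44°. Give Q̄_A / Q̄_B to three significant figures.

Q̄_A / Q̄_B ≈ 0.737

— Configuration A (φ=+13.2°):
Solar declination: sin δ = sin ε · sin λ_s = sin 23.44° × sin 258.8° = -0.39021, so δ = -22.968°.
cos H₀ = −tan(+13.2°) tan(-22.968°) = 0.0994, H₀ = 1.4712 rad.
Bracket: H₀ sin φ sin δ + cos φ cos δ sin H₀ = 1.4712×0.22835×-0.39021 + 0.97358×0.92072×0.99505 = -0.131090 + 0.891957 = 0.760867.
Q̄ = (S₀/π) × [bracket] = (1361/π) × 0.760867 = 329.62 W/m².
— Configuration B (φ=+13.2°):
Solar longitude: λ_s = 360° × (226 − 80)/365.25 = 143.901°.
sin δ = sin 23.44° × sin 143.901° = 0.23437, so δ = +13.554°.
cos H₀ = −tan(+13.2°) tan(+13.554°) = -0.0565, H₀ = 1.6274 rad.
Bracket: H₀ sin φ sin δ + cos φ cos δ sin H₀ = 1.6274×0.22835×0.23437 + 0.97358×0.97215×0.99840 = 0.087096 + 0.944951 = 1.032047.
Q̄ = (S₀/π) × [bracket] = (1361/π) × 1.032047 = 447.10 W/m².
Ratio Q̄_A / Q̄_B = 329.62 / 447.10 = 0.7372.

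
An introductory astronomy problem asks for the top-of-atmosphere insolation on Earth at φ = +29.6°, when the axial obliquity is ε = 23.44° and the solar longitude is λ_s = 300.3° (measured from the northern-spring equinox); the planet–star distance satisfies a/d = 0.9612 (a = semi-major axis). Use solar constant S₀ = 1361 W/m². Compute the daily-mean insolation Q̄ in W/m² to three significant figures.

Solar declination: sin δ = sin ε · sin λ_s = sin 23.44° × sin 300.3° = -0.34345, so δ = -20.087°.
cos H₀ = −tan(+29.6°) tan(-20.087°) = 0.2077, H₀ = 1.3615 rad.
Bracket: H₀ sin φ sin δ + cos φ cos δ sin H₀ = 1.3615×0.49394×-0.34345 + 0.86949×0.93917×0.97818 = -0.230970 + 0.798781 = 0.567811.
Inverse-square distance factor (a/d)² = 0.9612² = 0.923905.
Q̄ = (S₀/π) × 0.923905 × [bracket] = (1361/π) × 0.923905 × 0.567811 = 227.3 W/m².

Q̄ ≈ 227 W/m²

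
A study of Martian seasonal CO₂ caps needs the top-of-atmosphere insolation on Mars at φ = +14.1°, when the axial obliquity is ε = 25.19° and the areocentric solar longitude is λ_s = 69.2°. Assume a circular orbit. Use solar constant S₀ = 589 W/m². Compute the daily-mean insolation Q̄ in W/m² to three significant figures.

sin δ = sin 25.19° × sin 69.2° = 0.39788, so δ = +23.446°.
cos H₀ = −tan(+14.1°) tan(+23.446°) = -0.1089, H₀ = 1.6799 rad.
Bracket: H₀ sin φ sin δ + cos φ cos δ sin H₀ = 1.6799×0.24362×0.39788 + 0.96987×0.91744×0.99405 = 0.162835 + 0.884503 = 1.047338.
Q̄ = (S₀/π) × [bracket] = (589/π) × 1.047338 = 196.4 W/m².

Q̄ ≈ 196 W/m²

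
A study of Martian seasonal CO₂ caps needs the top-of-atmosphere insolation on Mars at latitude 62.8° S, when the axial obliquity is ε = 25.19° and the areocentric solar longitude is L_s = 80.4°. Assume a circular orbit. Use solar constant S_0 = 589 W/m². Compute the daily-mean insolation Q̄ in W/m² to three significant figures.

Q̄ ≈ 2.34 W/m²

sin δ = sin 25.19° × sin 80.4° = 0.41966, so δ = +24.813°.
cos h₀ = −tan(-62.8°) tan(+24.813°) = 0.8996, h₀ = 0.4519 rad.
Bracket: h₀ sin ϕ sin δ + cos ϕ cos δ sin h₀ = 0.4519×-0.88942×0.41966 + 0.45710×0.90768×0.43666 = -0.168673 + 0.181170 = 0.012497.
Q̄ = (S_0/π) × [bracket] = (589/π) × 0.012497 = 2.343 W/m².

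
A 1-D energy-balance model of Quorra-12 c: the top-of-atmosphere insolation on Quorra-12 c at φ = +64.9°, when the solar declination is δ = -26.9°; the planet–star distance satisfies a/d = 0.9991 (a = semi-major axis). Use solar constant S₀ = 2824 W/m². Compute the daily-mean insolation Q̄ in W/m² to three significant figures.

Q̄ ≈ 0.00 W/m²

cos H₀ = −tan(+64.9°) tan(-26.900°) = 1.0830 ≥ 1 ⇒ polar night, H₀ = 0 and Q̄ = 0.
Inverse-square distance factor (a/d)² = 0.9991² = 0.998201.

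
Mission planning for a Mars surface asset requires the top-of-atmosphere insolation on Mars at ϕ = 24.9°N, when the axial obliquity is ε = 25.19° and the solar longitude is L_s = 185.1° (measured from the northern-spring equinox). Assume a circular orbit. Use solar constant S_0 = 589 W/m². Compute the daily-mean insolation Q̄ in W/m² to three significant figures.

Solar declination: sin δ = sin ε · sin L_s = sin 25.19° × sin 185.1° = -0.03784, so δ = -2.168°.
cos h₀ = −tan(+24.9°) tan(-2.168°) = 0.0176, h₀ = 1.5532 rad.
Bracket: h₀ sin ϕ sin δ + cos ϕ cos δ sin h₀ = 1.5532×0.42104×-0.03784 + 0.90704×0.99928×0.99985 = -0.024746 + 0.906251 = 0.881505.
Q̄ = (S_0/π) × [bracket] = (589/π) × 0.881505 = 165.3 W/m².

Q̄ ≈ 165 W/m²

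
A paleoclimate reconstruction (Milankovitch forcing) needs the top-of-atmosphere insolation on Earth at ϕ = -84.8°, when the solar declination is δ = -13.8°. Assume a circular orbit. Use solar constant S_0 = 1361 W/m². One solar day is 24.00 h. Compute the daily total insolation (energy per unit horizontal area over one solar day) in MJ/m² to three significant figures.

cos h₀ = −tan(-84.8°) tan(-13.800°) = -2.6989 ≤ −1 ⇒ polar day, h₀ = π.
Bracket: h₀ sin ϕ sin δ + cos ϕ cos δ sin h₀ = 3.1416×-0.99588×-0.23853 + 0.09063×0.97113×0.00000 = 0.746278 + 0.000000 = 0.746278.
Q̄ = (S_0/π) × [bracket] = (1361/π) × 0.746278 = 323.30 W/m².
Daily total = Q̄ × 24.00 h × 3600 s/h = 323.30 × 24.00 × 3600 / 10⁶ = 27.93 MJ/m².

27.9 MJ/m²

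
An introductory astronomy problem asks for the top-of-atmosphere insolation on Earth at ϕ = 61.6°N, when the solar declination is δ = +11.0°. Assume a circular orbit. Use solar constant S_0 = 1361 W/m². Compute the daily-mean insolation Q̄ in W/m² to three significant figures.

Q̄ ≈ 330 W/m²

cos h₀ = −tan(+61.6°) tan(+11.000°) = -0.3595, h₀ = 1.9385 rad.
Bracket: h₀ sin ϕ sin δ + cos ϕ cos δ sin h₀ = 1.9385×0.87965×0.19081 + 0.47562×0.98163×0.93315 = 0.325370 + 0.435672 = 0.761042.
Q̄ = (S_0/π) × [bracket] = (1361/π) × 0.761042 = 329.7 W/m².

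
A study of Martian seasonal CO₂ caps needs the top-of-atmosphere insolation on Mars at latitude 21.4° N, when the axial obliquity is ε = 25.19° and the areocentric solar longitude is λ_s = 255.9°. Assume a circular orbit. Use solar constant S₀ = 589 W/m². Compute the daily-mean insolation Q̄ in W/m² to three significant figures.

Q̄ ≈ 117 W/m²

sin δ = sin 25.19° × sin 255.9° = -0.41280, so δ = -24.381°.
cos H₀ = −tan(+21.4°) tan(-24.381°) = 0.1776, H₀ = 1.3922 rad.
Bracket: H₀ sin φ sin δ + cos φ cos δ sin H₀ = 1.3922×0.36488×-0.41280 + 0.93106×0.91082×0.98410 = -0.209697 + 0.834544 = 0.624847.
Q̄ = (S₀/π) × [bracket] = (589/π) × 0.624847 = 117.1 W/m².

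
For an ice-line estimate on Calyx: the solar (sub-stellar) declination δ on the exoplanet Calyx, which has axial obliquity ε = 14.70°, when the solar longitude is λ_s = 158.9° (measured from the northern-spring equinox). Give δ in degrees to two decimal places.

δ = +5.24°

sin δ = sin ε · sin λ_s = sin 14.70° × sin 158.9° = 0.091352.
δ = arcsin(0.091352) = +5.24°.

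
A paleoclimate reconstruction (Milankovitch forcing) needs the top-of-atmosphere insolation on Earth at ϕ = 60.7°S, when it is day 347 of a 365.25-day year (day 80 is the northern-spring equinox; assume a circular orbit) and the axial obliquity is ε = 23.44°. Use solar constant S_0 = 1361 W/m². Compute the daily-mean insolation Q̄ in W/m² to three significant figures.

Solar longitude: L_s = 360° × (347 − 80)/365.25 = 263.162°.
sin δ = sin 23.44° × sin 263.162° = -0.39496, so δ = -23.263°.
cos h₀ = −tan(-60.7°) tan(-23.263°) = -0.7661, h₀ = 2.4435 rad.
Bracket: h₀ sin ϕ sin δ + cos ϕ cos δ sin h₀ = 2.4435×-0.87207×-0.39496 + 0.48938×0.91870×0.64273 = 0.841621 + 0.288967 = 1.130588.
Q̄ = (S_0/π) × [bracket] = (1361/π) × 1.130588 = 489.8 W/m².

Q̄ ≈ 490 W/m²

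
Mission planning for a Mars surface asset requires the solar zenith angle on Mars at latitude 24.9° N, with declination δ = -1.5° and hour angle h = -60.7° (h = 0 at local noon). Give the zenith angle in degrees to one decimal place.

θ_z = 64.4°

cos θ_z = sin φ sin δ + cos φ cos δ cos h = -0.011021 + 0.443739 = 0.432718.
θ_z = arccos(0.432718) = 64.4°.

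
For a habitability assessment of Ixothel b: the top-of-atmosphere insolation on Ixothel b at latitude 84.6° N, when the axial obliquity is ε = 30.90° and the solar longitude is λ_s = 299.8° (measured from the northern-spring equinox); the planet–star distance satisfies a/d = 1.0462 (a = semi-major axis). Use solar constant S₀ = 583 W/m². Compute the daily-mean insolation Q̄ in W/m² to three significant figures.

Q̄ ≈ 0.00 W/m²

Solar declination: sin δ = sin ε · sin λ_s = sin 30.90° × sin 299.8° = -0.44563, so δ = -26.464°.
cos H₀ = −tan(+84.6°) tan(-26.464°) = 5.2661 ≥ 1 ⇒ polar night, H₀ = 0 and Q̄ = 0.
Inverse-square distance factor (a/d)² = 1.0462² = 1.094534.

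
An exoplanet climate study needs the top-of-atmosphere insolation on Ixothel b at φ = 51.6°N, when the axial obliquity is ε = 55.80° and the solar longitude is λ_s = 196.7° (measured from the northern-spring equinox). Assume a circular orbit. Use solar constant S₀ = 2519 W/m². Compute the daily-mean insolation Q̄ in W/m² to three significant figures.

Q̄ ≈ 272 W/m²

Solar declination: sin δ = sin ε · sin λ_s = sin 55.80° × sin 196.7° = -0.23767, so δ = -13.749°.
cos H₀ = −tan(+51.6°) tan(-13.749°) = 0.3087, H₀ = 1.2570 rad.
Bracket: H₀ sin φ sin δ + cos φ cos δ sin H₀ = 1.2570×0.78369×-0.23767 + 0.62115×0.97135×0.95116 = -0.234128 + 0.573886 = 0.339758.
Q̄ = (S₀/π) × [bracket] = (2519/π) × 0.339758 = 272.4 W/m².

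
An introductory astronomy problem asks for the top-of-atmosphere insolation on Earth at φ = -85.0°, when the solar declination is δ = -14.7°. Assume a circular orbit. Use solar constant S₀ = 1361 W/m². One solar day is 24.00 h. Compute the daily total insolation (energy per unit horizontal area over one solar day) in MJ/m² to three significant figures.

29.7 MJ/m²

cos H₀ = −tan(-85.0°) tan(-14.700°) = -2.9986 ≤ −1 ⇒ polar day, H₀ = π.
Bracket: H₀ sin φ sin δ + cos φ cos δ sin H₀ = 3.1416×-0.99619×-0.25376 + 0.08716×0.96727×0.00000 = 0.794175 + 0.000000 = 0.794175.
Q̄ = (S₀/π) × [bracket] = (1361/π) × 0.794175 = 344.05 W/m².
Daily total = Q̄ × 24.00 h × 3600 s/h = 344.05 × 24.00 × 3600 / 10⁶ = 29.73 MJ/m².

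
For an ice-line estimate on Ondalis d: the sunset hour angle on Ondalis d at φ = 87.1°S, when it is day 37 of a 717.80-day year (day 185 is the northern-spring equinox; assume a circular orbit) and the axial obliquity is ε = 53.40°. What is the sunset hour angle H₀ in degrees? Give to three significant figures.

H₀ = 180°

Solar longitude: λ_s = 360° × (37 − 185)/717.80 = -74.227°, i.e. -74.227° + 360° = 285.773°.
sin δ = sin 53.40° × sin 285.773° = -0.77259, so δ = -50.587°.
Sunrise equation: cos H₀ = −tan φ · tan δ = -24.0210 ≤ −1, so the host star never sets (polar day) and H₀ = π.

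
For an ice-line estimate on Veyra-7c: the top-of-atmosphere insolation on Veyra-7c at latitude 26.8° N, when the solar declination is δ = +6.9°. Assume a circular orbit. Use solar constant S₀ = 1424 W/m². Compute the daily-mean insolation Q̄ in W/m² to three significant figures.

cos H₀ = −tan(+26.8°) tan(+6.900°) = -0.0611, H₀ = 1.6320 rad.
Bracket: H₀ sin φ sin δ + cos φ cos δ sin H₀ = 1.6320×0.45088×0.12014 + 0.89259×0.99276×0.99813 = 0.088403 + 0.884471 = 0.972874.
Q̄ = (S₀/π) × [bracket] = (1424/π) × 0.972874 = 441.0 W/m².

Q̄ ≈ 441 W/m²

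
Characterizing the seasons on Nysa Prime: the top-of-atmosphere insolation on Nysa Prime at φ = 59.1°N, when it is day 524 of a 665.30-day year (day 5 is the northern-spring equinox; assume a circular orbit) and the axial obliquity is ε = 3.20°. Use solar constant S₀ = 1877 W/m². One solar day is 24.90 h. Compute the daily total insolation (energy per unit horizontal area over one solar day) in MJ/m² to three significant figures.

Solar longitude: λ_s = 360° × (524 − 5)/665.30 = 280.836°.
sin δ = sin 3.20° × sin 280.836° = -0.05483, so δ = -3.143°.
cos H₀ = −tan(+59.1°) tan(-3.143°) = 0.0917, H₀ = 1.4789 rad.
Bracket: H₀ sin φ sin δ + cos φ cos δ sin H₀ = 1.4789×0.85806×-0.05483 + 0.51354×0.99850×0.99578 = -0.069578 + 0.510606 = 0.441028.
Q̄ = (S₀/π) × [bracket] = (1877/π) × 0.441028 = 263.50 W/m².
Daily total = Q̄ × 24.90 h × 3600 s/h = 263.50 × 24.90 × 3600 / 10⁶ = 23.62 MJ/m².

23.6 MJ/m²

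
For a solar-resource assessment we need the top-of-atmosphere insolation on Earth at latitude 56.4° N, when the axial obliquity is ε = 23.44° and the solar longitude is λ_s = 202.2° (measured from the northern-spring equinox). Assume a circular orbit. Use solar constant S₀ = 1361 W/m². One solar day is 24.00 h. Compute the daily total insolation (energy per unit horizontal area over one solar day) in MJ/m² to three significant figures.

Solar declination: sin δ = sin ε · sin λ_s = sin 23.44° × sin 202.2° = -0.15030, so δ = -8.644°.
cos H₀ = −tan(+56.4°) tan(-8.644°) = 0.2288, H₀ = 1.3399 rad.
Bracket: H₀ sin φ sin δ + cos φ cos δ sin H₀ = 1.3399×0.83292×-0.15030 + 0.55339×0.98864×0.97347 = -0.167739 + 0.532589 = 0.364850.
Q̄ = (S₀/π) × [bracket] = (1361/π) × 0.364850 = 158.06 W/m².
Daily total = Q̄ × 24.00 h × 3600 s/h = 158.06 × 24.00 × 3600 / 10⁶ = 13.66 MJ/m².

13.7 MJ/m²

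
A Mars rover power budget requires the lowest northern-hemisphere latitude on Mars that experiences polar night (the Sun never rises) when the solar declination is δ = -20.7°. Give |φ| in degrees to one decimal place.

Polar night requires cos H₀ = −tan φ tan δ ≥ 1, i.e. tan φ tan δ ≤ −1.
The boundary is |tan φ| · |tan δ| = 1, so |φ| = 90° − |δ| = 90° − 20.7° = 69.3° in the northern hemisphere.

|φ| = 69.3°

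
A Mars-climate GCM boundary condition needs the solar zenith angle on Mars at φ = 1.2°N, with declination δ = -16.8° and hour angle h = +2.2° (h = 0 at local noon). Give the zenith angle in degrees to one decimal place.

cos θ_z = sin φ sin δ + cos φ cos δ cos h = -0.006053 + 0.956404 = 0.950351.
θ_z = arccos(0.950351) = 18.1°.

θ_z = 18.1°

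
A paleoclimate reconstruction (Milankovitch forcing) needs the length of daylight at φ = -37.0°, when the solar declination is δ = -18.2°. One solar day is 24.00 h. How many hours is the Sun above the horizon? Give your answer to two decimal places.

13.91 h

cos H₀ = −tan φ · tan δ = −tan(-37.0°) × tan(-18.200°) = -0.2478, so H₀ = 1.8212 rad = 104.34°.
Daylight = 2H₀/(2π) × 24.00 h = (1.8212/π) × 24.00 = 13.91 h.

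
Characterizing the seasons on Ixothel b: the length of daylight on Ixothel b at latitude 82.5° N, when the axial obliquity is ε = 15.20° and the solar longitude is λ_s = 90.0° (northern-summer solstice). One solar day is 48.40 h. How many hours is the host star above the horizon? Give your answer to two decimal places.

48.40 h

Solar declination: sin δ = sin ε · sin λ_s = sin 15.20° × sin 90.0° = 0.26219, so δ = +15.200°.
Sunrise equation: cos H₀ = −tan φ · tan δ = -2.0637 ≤ −1, so the host star never sets (polar day) and H₀ = π.
Daylight = 2H₀/(2π) × 48.40 h = (3.1416/π) × 48.40 = 48.40 h.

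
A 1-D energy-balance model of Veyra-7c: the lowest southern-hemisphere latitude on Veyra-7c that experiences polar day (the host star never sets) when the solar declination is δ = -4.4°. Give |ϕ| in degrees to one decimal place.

Polar day requires cos h₀ = −tan ϕ tan δ ≤ −1, i.e. tan ϕ tan δ ≥ 1.
The boundary is |tan ϕ| · |tan δ| = 1, so |ϕ| = 90° − |δ| = 90° − 4.4° = 85.6° in the southern hemisphere.

|ϕ| = 85.6°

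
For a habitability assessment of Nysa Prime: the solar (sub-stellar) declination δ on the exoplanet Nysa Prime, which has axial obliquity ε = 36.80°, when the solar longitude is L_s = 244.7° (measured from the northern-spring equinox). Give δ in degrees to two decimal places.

δ = -32.79°

sin δ = sin ε · sin L_s = sin 36.80° × sin 244.7° = -0.541567.
δ = arcsin(-0.541567) = -32.79°.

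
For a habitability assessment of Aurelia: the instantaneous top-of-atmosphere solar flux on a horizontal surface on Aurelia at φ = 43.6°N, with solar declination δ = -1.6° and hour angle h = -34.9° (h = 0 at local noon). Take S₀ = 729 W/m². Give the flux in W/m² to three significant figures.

cos θ_z = sin φ sin δ + cos φ cos δ cos h = -0.019255 + 0.593699 = 0.574444.
Flux = S₀ · cos θ_z = 729 × 0.574444 = 418.8 W/m².

419 W/m²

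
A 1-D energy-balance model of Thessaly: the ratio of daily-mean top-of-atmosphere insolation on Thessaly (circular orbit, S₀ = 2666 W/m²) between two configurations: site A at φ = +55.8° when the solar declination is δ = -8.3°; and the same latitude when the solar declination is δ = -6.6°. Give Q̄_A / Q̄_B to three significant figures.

Q̄_A / Q̄_B ≈ 0.915

— Configuration A (φ=+55.8°):
cos H₀ = −tan(+55.8°) tan(-8.300°) = 0.2147, H₀ = 1.3545 rad.
Bracket: H₀ sin φ sin δ + cos φ cos δ sin H₀ = 1.3545×0.82708×-0.14436 + 0.56208×0.98953×0.97669 = -0.161724 + 0.543230 = 0.381506.
Q̄ = (S₀/π) × [bracket] = (2666/π) × 0.381506 = 323.75 W/m².
— Configuration B (φ=+55.8°):
cos H₀ = −tan(+55.8°) tan(-6.600°) = 0.1703, H₀ = 1.3997 rad.
Bracket: H₀ sin φ sin δ + cos φ cos δ sin H₀ = 1.3997×0.82708×-0.11494 + 0.56208×0.99337×0.98540 = -0.133062 + 0.550201 = 0.417139.
Q̄ = (S₀/π) × [bracket] = (2666/π) × 0.417139 = 353.99 W/m².
Ratio Q̄_A / Q̄_B = 323.75 / 353.99 = 0.9146.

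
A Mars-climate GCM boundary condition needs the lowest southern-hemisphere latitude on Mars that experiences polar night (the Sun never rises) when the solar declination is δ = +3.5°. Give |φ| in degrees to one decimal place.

Polar night requires cos H₀ = −tan φ tan δ ≥ 1, i.e. tan φ tan δ ≤ −1.
The boundary is |tan φ| · |tan δ| = 1, so |φ| = 90° − |δ| = 90° − 3.5° = 86.5° in the southern hemisphere.

|φ| = 86.5°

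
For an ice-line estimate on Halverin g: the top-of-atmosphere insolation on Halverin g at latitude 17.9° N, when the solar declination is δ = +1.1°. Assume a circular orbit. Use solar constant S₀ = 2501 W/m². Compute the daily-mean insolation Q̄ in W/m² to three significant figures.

cos H₀ = −tan(+17.9°) tan(+1.100°) = -0.0062, H₀ = 1.5770 rad.
Bracket: H₀ sin φ sin δ + cos φ cos δ sin H₀ = 1.5770×0.30736×0.01920 + 0.95159×0.99982×0.99998 = 0.009306 + 0.951400 = 0.960706.
Q̄ = (S₀/π) × [bracket] = (2501/π) × 0.960706 = 764.8 W/m².

Q̄ ≈ 765 W/m²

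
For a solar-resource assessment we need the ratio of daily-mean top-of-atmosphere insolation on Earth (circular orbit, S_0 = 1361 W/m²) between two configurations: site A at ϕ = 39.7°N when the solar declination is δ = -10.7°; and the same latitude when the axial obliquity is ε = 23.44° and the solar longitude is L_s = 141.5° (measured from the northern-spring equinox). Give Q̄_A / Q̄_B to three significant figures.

— Configuration A (ϕ=+39.7°):
cos h₀ = −tan(+39.7°) tan(-10.700°) = 0.1569, h₀ = 1.4133 rad.
Bracket: h₀ sin ϕ sin δ + cos ϕ cos δ sin h₀ = 1.4133×0.63877×-0.18567 + 0.76940×0.98261×0.98762 = -0.167618 + 0.746661 = 0.579043.
Q̄ = (S_0/π) × [bracket] = (1361/π) × 0.579043 = 250.85 W/m².
— Configuration B (ϕ=+39.7°):
Solar declination: sin δ = sin ε · sin L_s = sin 23.44° × sin 141.5° = 0.24763, so δ = +14.337°.
cos h₀ = −tan(+39.7°) tan(+14.337°) = -0.2122, h₀ = 1.7846 rad.
Bracket: h₀ sin ϕ sin δ + cos ϕ cos δ sin h₀ = 1.7846×0.63877×0.24763 + 0.76940×0.96885×0.97723 = 0.282286 + 0.728460 = 1.010746.
Q̄ = (S_0/π) × [bracket] = (1361/π) × 1.010746 = 437.88 W/m².
Ratio Q̄_A / Q̄_B = 250.85 / 437.88 = 0.5729.

Q̄_A / Q̄_B ≈ 0.573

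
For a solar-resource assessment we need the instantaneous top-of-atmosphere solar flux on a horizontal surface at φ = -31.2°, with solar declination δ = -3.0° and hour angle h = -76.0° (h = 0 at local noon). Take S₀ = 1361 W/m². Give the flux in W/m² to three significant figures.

318 W/m²

cos θ_z = sin φ sin δ + cos φ cos δ cos h = 0.027111 + 0.206648 = 0.233759.
Flux = S₀ · cos θ_z = 1361 × 0.233759 = 318.1 W/m².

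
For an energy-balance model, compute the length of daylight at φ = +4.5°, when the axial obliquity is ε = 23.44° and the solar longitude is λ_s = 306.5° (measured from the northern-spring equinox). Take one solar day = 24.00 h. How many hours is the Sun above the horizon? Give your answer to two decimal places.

Solar declination: sin δ = sin ε · sin λ_s = sin 23.44° × sin 306.5° = -0.31977, so δ = -18.649°.
cos H₀ = −tan φ · tan δ = −tan(+4.5°) × tan(-18.649°) = 0.0266, so H₀ = 1.5442 rad = 88.48°.
Daylight = 2H₀/(2π) × 24.00 h = (1.5442/π) × 24.00 = 11.80 h.

11.80 h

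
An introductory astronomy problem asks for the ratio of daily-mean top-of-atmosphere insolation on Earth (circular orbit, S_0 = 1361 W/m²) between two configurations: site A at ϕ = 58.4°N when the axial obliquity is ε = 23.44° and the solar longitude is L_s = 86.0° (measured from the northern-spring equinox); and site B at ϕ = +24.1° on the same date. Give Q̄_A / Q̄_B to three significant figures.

— Configuration A (ϕ=+58.4°):
Solar declination: sin δ = sin ε · sin L_s = sin 23.44° × sin 86.0° = 0.39682, so δ = +23.380°.
cos h₀ = −tan(+58.4°) tan(+23.380°) = -0.7027, h₀ = 2.3500 rad.
Bracket: h₀ sin ϕ sin δ + cos ϕ cos δ sin h₀ = 2.3500×0.85173×0.39682 + 0.52399×0.91790×0.71147 = 0.794261 + 0.342196 = 1.136457.
Q̄ = (S_0/π) × [bracket] = (1361/π) × 1.136457 = 492.34 W/m².
— Configuration B (ϕ=+24.1°):
cos h₀ = −tan(+24.1°) tan(+23.380°) = -0.1934, h₀ = 1.7654 rad.
Bracket: h₀ sin ϕ sin δ + cos ϕ cos δ sin h₀ = 1.7654×0.40833×0.39682 + 0.91283×0.91790×0.98112 = 0.286054 + 0.822067 = 1.108121.
Q̄ = (S_0/π) × [bracket] = (1361/π) × 1.108121 = 480.06 W/m².
Ratio Q̄_A / Q̄_B = 492.34 / 480.06 = 1.026.

Q̄_A / Q̄_B ≈ 1.03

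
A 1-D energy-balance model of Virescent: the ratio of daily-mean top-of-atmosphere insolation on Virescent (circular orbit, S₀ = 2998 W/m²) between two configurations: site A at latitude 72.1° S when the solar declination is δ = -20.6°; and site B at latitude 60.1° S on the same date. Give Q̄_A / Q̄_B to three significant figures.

Q̄_A / Q̄_B ≈ 1.00

— Configuration A (φ=-72.1°):
cos H₀ = −tan(-72.1°) tan(-20.600°) = -1.1637 ≤ −1 ⇒ polar day, H₀ = π.
Bracket: H₀ sin φ sin δ + cos φ cos δ sin H₀ = 3.1416×-0.95159×-0.35184 + 0.30736×0.93606×0.00000 = 1.051831 + 0.000000 = 1.051831.
Q̄ = (S₀/π) × [bracket] = (2998/π) × 1.051831 = 1003.8 W/m².
— Configuration B (φ=-60.1°):
cos H₀ = −tan(-60.1°) tan(-20.600°) = -0.6537, H₀ = 2.2832 rad.
Bracket: H₀ sin φ sin δ + cos φ cos δ sin H₀ = 2.2832×-0.86690×-0.35184 + 0.49849×0.93606×0.75678 = 0.696399 + 0.353126 = 1.049525.
Q̄ = (S₀/π) × [bracket] = (2998/π) × 1.049525 = 1001.6 W/m².
Ratio Q̄_A / Q̄_B = 1003.8 / 1001.6 = 1.002.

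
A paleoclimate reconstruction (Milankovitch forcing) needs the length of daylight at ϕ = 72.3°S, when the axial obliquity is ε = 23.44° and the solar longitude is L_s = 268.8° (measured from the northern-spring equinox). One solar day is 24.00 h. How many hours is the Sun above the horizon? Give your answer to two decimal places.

24.00 h

Solar declination: sin δ = sin ε · sin L_s = sin 23.44° × sin 268.8° = -0.39770, so δ = -23.435°.
Sunrise equation: cos h₀ = −tan ϕ · tan δ = -1.3582 ≤ −1, so the Sun never sets (polar day) and h₀ = π.
Daylight = 2h₀/(2π) × 24.00 h = (3.1416/π) × 24.00 = 24.00 h.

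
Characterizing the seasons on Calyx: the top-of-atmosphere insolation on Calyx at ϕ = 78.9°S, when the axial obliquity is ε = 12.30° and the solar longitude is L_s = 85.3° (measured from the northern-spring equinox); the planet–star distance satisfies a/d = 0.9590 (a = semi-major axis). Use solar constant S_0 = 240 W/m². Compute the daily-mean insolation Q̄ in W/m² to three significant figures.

Q̄ ≈ 0.00 W/m²

Solar declination: sin δ = sin ε · sin L_s = sin 12.30° × sin 85.3° = 0.21231, so δ = +12.258°.
cos h₀ = −tan(-78.9°) tan(+12.258°) = 1.1074 ≥ 1 ⇒ polar night, h₀ = 0 and Q̄ = 0.
Inverse-square distance factor (a/d)² = 0.9590² = 0.919681.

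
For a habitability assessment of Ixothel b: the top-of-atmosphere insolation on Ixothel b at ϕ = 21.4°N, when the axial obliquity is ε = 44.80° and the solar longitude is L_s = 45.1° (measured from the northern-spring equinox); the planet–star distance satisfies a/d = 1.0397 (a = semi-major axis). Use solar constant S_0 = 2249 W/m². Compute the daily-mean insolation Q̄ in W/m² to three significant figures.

Solar declination: sin δ = sin ε · sin L_s = sin 44.80° × sin 45.1° = 0.49912, so δ = +29.942°.
cos h₀ = −tan(+21.4°) tan(+29.942°) = -0.2257, h₀ = 1.7985 rad.
Bracket: h₀ sin ϕ sin δ + cos ϕ cos δ sin h₀ = 1.7985×0.36488×0.49912 + 0.93106×0.86653×0.97419 = 0.327541 + 0.785968 = 1.113509.
Inverse-square distance factor (a/d)² = 1.0397² = 1.080976.
Q̄ = (S_0/π) × 1.080976 × [bracket] = (2249/π) × 1.080976 × 1.113509 = 861.7 W/m².

Q̄ ≈ 862 W/m²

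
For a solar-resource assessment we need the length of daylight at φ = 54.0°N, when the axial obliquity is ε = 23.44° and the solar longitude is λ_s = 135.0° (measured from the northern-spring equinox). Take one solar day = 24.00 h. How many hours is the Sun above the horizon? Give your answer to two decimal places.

Solar declination: sin δ = sin ε · sin λ_s = sin 23.44° × sin 135.0° = 0.28128, so δ = +16.337°.
cos H₀ = −tan φ · tan δ = −tan(+54.0°) × tan(+16.337°) = -0.4034, so H₀ = 1.9861 rad = 113.79°.
Daylight = 2H₀/(2π) × 24.00 h = (1.9861/π) × 24.00 = 15.17 h.

15.17 h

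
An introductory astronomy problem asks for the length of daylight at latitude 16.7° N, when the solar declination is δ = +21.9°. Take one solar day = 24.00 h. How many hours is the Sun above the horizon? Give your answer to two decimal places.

12.92 h

cos H₀ = −tan φ · tan δ = −tan(+16.7°) × tan(+21.900°) = -0.1206, so H₀ = 1.6917 rad = 96.93°.
Daylight = 2H₀/(2π) × 24.00 h = (1.6917/π) × 24.00 = 12.92 h.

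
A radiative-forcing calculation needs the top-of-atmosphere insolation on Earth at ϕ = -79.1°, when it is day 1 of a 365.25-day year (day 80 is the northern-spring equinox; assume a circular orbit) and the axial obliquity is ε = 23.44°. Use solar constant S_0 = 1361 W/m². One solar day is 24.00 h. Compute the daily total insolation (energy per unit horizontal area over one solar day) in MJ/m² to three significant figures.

44.9 MJ/m²

Solar longitude: L_s = 360° × (1 − 80)/365.25 = -77.864°, i.e. -77.864° + 360° = 282.136°.
sin δ = sin 23.44° × sin 282.136° = -0.38890, so δ = -22.886°.
cos h₀ = −tan(-79.1°) tan(-22.886°) = -2.1921 ≤ −1 ⇒ polar day, h₀ = π.
Bracket: h₀ sin ϕ sin δ + cos ϕ cos δ sin h₀ = 3.1416×-0.98196×-0.38890 + 0.18910×0.92128×0.00000 = 1.199728 + 0.000000 = 1.199728.
Q̄ = (S_0/π) × [bracket] = (1361/π) × 1.199728 = 519.75 W/m².
Daily total = Q̄ × 24.00 h × 3600 s/h = 519.75 × 24.00 × 3600 / 10⁶ = 44.91 MJ/m².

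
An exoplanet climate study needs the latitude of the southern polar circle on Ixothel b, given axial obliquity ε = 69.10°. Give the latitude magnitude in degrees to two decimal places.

20.90°

The polar circle is the lowest latitude that experiences at least one full rotation of continuous darkness at the northern-summer solstice; it lies at |φ| = 90° − ε = 90° − 69.10° = 20.90°.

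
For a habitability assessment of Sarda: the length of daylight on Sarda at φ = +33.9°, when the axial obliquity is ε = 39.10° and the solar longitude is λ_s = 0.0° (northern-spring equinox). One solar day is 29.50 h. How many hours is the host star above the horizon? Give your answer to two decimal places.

14.75 h

Solar declination: sin δ = sin ε · sin λ_s = sin 39.10° × sin 0.0° = 0.00000, so δ = +0.000°.
cos H₀ = −tan φ · tan δ = −tan(+33.9°) × tan(+0.000°) = -0.0000, so H₀ = 1.5708 rad = 90.00°.
Daylight = 2H₀/(2π) × 29.50 h = (1.5708/π) × 29.50 = 14.75 h.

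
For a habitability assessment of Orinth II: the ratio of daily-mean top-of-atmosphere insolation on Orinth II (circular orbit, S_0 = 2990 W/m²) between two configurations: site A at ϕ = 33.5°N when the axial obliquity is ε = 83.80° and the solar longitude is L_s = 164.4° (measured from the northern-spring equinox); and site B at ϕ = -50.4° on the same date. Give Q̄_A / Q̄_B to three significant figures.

— Configuration A (ϕ=+33.5°):
Solar declination: sin δ = sin ε · sin L_s = sin 83.80° × sin 164.4° = 0.26735, so δ = +15.506°.
cos h₀ = −tan(+33.5°) tan(+15.506°) = -0.1836, h₀ = 1.7555 rad.
Bracket: h₀ sin ϕ sin δ + cos ϕ cos δ sin h₀ = 1.7555×0.55194×0.26735 + 0.83389×0.96360×0.98299 = 0.259044 + 0.789868 = 1.048912.
Q̄ = (S_0/π) × [bracket] = (2990/π) × 1.048912 = 998.30 W/m².
— Configuration B (ϕ=-50.4°):
cos h₀ = −tan(-50.4°) tan(+15.506°) = 0.3354, h₀ = 1.2288 rad.
Bracket: h₀ sin ϕ sin δ + cos ϕ cos δ sin h₀ = 1.2288×-0.77051×0.26735 + 0.63742×0.96360×0.94208 = -0.253128 + 0.578642 = 0.325514.
Q̄ = (S_0/π) × [bracket] = (2990/π) × 0.325514 = 309.81 W/m².
Ratio Q̄_A / Q̄_B = 998.30 / 309.81 = 3.222.

Q̄_A / Q̄_B ≈ 3.22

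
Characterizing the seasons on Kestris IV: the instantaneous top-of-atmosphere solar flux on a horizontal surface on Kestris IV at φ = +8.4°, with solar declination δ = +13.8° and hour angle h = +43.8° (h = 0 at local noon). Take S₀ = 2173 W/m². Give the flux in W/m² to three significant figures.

1.58e+03 W/m²

cos θ_z = sin φ sin δ + cos φ cos δ cos h = 0.034846 + 0.693407 = 0.728253.
Flux = S₀ · cos θ_z = 2173 × 0.728253 = 1582 W/m².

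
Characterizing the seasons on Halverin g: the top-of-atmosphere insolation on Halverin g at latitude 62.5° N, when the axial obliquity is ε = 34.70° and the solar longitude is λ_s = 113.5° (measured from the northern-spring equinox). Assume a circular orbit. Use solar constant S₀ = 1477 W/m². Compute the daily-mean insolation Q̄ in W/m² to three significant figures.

Solar declination: sin δ = sin ε · sin λ_s = sin 34.70° × sin 113.5° = 0.52206, so δ = +31.471°.
cos H₀ = −tan(+62.5°) tan(+31.471°) = -1.1758 ≤ −1 ⇒ polar day, H₀ = π.
Bracket: H₀ sin φ sin δ + cos φ cos δ sin H₀ = 3.1416×0.88701×0.52206 + 0.46175×0.85291×0.00000 = 1.454788 + 0.000000 = 1.454788.
Q̄ = (S₀/π) × [bracket] = (1477/π) × 1.454788 = 684.0 W/m².

Q̄ ≈ 684 W/m²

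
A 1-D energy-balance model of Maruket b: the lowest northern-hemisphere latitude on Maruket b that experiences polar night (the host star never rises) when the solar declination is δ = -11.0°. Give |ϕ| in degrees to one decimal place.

Polar night requires cos h₀ = −tan ϕ tan δ ≥ 1, i.e. tan ϕ tan δ ≤ −1.
The boundary is |tan ϕ| · |tan δ| = 1, so |ϕ| = 90° − |δ| = 90° − 11.0° = 79.0° in the northern hemisphere.

|ϕ| = 79.0°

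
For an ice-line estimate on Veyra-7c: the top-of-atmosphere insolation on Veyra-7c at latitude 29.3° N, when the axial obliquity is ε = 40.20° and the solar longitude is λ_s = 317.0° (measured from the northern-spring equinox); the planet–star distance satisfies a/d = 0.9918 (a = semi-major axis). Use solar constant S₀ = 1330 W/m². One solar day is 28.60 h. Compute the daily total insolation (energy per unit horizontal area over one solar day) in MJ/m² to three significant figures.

Solar declination: sin δ = sin ε · sin λ_s = sin 40.20° × sin 317.0° = -0.44020, so δ = -26.117°.
cos H₀ = −tan(+29.3°) tan(-26.117°) = 0.2751, H₀ = 1.2921 rad.
Bracket: H₀ sin φ sin δ + cos φ cos δ sin H₀ = 1.2921×0.48938×-0.44020 + 0.87207×0.89790×0.96141 = -0.278351 + 0.752814 = 0.474463.
Inverse-square distance factor (a/d)² = 0.9918² = 0.983667.
Q̄ = (S₀/π) × 0.983667 × [bracket] = (1330/π) × 0.983667 × 0.474463 = 197.58 W/m².
Daily total = Q̄ × 28.60 h × 3600 s/h = 197.58 × 28.60 × 3600 / 10⁶ = 20.34 MJ/m².

20.3 MJ/m²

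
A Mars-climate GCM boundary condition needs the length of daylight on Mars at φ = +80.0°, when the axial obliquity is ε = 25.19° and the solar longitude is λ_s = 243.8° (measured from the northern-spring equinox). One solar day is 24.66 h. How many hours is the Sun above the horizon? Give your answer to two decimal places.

Solar declination: sin δ = sin ε · sin λ_s = sin 25.19° × sin 243.8° = -0.38189, so δ = -22.451°.
cos H₀ = −tan φ · tan δ = 2.3434 ≥ 1, so the Sun never rises (polar night) and H₀ = 0.
Daylight = 2H₀/(2π) × 24.66 h = (0.0000/π) × 24.66 = 0.00 h.

0.00 h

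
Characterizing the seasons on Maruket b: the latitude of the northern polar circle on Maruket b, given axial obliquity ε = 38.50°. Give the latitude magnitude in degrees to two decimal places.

The polar circle is the lowest latitude that experiences at least one full rotation of continuous daylight at the northern-summer solstice; it lies at |φ| = 90° − ε = 90° − 38.50° = 51.50°.

51.50°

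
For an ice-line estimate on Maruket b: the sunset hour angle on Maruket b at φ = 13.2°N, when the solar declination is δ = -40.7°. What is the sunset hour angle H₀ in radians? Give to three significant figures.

H₀ = 1.37 rad

cos H₀ = −tan φ · tan δ = −tan(+13.2°) × tan(-40.700°) = 0.2017, so H₀ = 1.3677 rad = 78.36°.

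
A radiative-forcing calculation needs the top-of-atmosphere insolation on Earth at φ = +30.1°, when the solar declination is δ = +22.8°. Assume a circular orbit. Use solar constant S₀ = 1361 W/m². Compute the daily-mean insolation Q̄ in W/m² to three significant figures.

Q̄ ≈ 488 W/m²

cos H₀ = −tan(+30.1°) tan(+22.800°) = -0.2437, H₀ = 1.8169 rad.
Bracket: H₀ sin φ sin δ + cos φ cos δ sin H₀ = 1.8169×0.50151×0.38752 + 0.86515×0.92186×0.96986 = 0.353106 + 0.773509 = 1.126615.
Q̄ = (S₀/π) × [bracket] = (1361/π) × 1.126615 = 488.1 W/m².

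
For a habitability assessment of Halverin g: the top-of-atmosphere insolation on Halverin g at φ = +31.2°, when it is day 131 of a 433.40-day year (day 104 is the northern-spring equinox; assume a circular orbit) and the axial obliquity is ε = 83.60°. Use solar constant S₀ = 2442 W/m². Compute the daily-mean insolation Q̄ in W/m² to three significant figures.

Solar longitude: λ_s = 360° × (131 − 104)/433.40 = 22.427°.
sin δ = sin 83.60° × sin 22.427° = 0.37913, so δ = +22.280°.
cos H₀ = −tan(+31.2°) tan(+22.280°) = -0.2481, H₀ = 1.8216 rad.
Bracket: H₀ sin φ sin δ + cos φ cos δ sin H₀ = 1.8216×0.51803×0.37913 + 0.85536×0.92534×0.96872 = 0.357764 + 0.766741 = 1.124505.
Q̄ = (S₀/π) × [bracket] = (2442/π) × 1.124505 = 874.1 W/m².

Q̄ ≈ 874 W/m²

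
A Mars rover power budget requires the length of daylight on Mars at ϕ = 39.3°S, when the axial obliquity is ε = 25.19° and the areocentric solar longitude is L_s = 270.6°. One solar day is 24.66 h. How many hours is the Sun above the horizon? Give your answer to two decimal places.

15.43 h

sin δ = sin 25.19° × sin 270.6° = -0.42560, so δ = -25.189°.
cos h₀ = −tan ϕ · tan δ = −tan(-39.3°) × tan(-25.189°) = -0.3850, so h₀ = 1.9660 rad = 112.64°.
Daylight = 2h₀/(2π) × 24.66 h = (1.9660/π) × 24.66 = 15.43 h.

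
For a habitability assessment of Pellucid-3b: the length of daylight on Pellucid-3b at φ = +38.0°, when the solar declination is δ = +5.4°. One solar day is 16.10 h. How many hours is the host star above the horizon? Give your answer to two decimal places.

cos H₀ = −tan φ · tan δ = −tan(+38.0°) × tan(+5.400°) = -0.0739, so H₀ = 1.6447 rad = 94.24°.
Daylight = 2H₀/(2π) × 16.10 h = (1.6447/π) × 16.10 = 8.43 h.

8.43 h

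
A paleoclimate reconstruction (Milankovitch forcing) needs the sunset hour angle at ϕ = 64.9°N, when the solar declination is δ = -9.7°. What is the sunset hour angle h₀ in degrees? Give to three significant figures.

h₀ = 68.6°

cos h₀ = −tan ϕ · tan δ = −tan(+64.9°) × tan(-9.700°) = 0.3649, so h₀ = 1.1973 rad = 68.60°.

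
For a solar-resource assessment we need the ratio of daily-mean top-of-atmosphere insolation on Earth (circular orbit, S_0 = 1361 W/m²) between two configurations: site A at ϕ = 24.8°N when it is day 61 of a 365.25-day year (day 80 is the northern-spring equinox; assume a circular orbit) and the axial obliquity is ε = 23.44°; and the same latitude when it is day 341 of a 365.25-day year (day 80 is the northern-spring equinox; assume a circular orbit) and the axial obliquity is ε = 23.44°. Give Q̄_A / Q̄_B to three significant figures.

Q̄_A / Q̄_B ≈ 1.37

— Configuration A (ϕ=+24.8°):
Solar longitude: L_s = 360° × (61 − 80)/365.25 = -18.727°, i.e. -18.727° + 360° = 341.273°.
sin δ = sin 23.44° × sin 341.273° = -0.12771, so δ = -7.337°.
cos h₀ = −tan(+24.8°) tan(-7.337°) = 0.0595, h₀ = 1.5113 rad.
Bracket: h₀ sin ϕ sin δ + cos ϕ cos δ sin h₀ = 1.5113×0.41945×-0.12771 + 0.90778×0.99181×0.99823 = -0.080957 + 0.898752 = 0.817795.
Q̄ = (S_0/π) × [bracket] = (1361/π) × 0.817795 = 354.28 W/m².
— Configuration B (ϕ=+24.8°):
Solar longitude: L_s = 360° × (341 − 80)/365.25 = 257.248°.
sin δ = sin 23.44° × sin 257.248° = -0.38798, so δ = -22.829°.
cos h₀ = −tan(+24.8°) tan(-22.829°) = 0.1945, h₀ = 1.3750 rad.
Bracket: h₀ sin ϕ sin δ + cos ϕ cos δ sin h₀ = 1.3750×0.41945×-0.38798 + 0.90778×0.92167×0.98090 = -0.223765 + 0.820693 = 0.596928.
Q̄ = (S_0/π) × [bracket] = (1361/π) × 0.596928 = 258.60 W/m².
Ratio Q̄_A / Q̄_B = 354.28 / 258.60 = 1.370.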